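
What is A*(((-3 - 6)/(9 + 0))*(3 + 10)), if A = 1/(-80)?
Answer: 13/80 ≈ 0.16250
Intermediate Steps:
A = -1/80 ≈ -0.012500
A*(((-3 - 6)/(9 + 0))*(3 + 10)) = -(-3 - 6)/(9 + 0)*(3 + 10)/80 = -(-9/9)*13/80 = -(-9*⅑)*13/80 = -(-1)*13/80 = -1/80*(-13) = 13/80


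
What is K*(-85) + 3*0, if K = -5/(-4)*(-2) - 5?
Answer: 1275/2 ≈ 637.50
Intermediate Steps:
K = -15/2 (K = -5*(-¼)*(-2) - 5 = (5/4)*(-2) - 5 = -5/2 - 5 = -15/2 ≈ -7.5000)
K*(-85) + 3*0 = -15/2*(-85) + 3*0 = 1275/2 + 0 = 1275/2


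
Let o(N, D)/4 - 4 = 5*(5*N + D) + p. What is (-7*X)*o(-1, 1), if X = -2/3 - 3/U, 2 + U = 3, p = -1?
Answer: -5236/3 ≈ -1745.3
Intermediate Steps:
U = 1 (U = -2 + 3 = 1)
o(N, D) = 12 + 20*D + 100*N (o(N, D) = 16 + 4*(5*(5*N + D) - 1) = 16 + 4*(5*(D + 5*N) - 1) = 16 + 4*((5*D + 25*N) - 1) = 16 + 4*(-1 + 5*D + 25*N) = 16 + (-4 + 20*D + 100*N) = 12 + 20*D + 100*N)
X = -11/3 (X = -2/3 - 3/1 = -2*⅓ - 3*1 = -⅔ - 3 = -11/3 ≈ -3.6667)
(-7*X)*o(-1, 1) = (-7*(-11/3))*(12 + 20*1 + 100*(-1)) = 77*(12 + 20 - 100)/3 = (77/3)*(-68) = -5236/3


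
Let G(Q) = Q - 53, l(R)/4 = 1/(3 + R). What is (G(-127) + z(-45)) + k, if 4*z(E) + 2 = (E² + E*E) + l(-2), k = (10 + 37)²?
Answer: 3042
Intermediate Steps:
k = 2209 (k = 47² = 2209)
l(R) = 4/(3 + R)
G(Q) = -53 + Q
z(E) = ½ + E²/2 (z(E) = -½ + ((E² + E*E) + 4/(3 - 2))/4 = -½ + ((E² + E²) + 4/1)/4 = -½ + (2*E² + 4*1)/4 = -½ + (2*E² + 4)/4 = -½ + (4 + 2*E²)/4 = -½ + (1 + E²/2) = ½ + E²/2)
(G(-127) + z(-45)) + k = ((-53 - 127) + (½ + (½)*(-45)²)) + 2209 = (-180 + (½ + (½)*2025)) + 2209 = (-180 + (½ + 2025/2)) + 2209 = (-180 + 1013) + 2209 = 833 + 2209 = 3042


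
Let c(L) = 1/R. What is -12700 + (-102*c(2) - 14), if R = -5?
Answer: -63468/5 ≈ -12694.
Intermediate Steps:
c(L) = -⅕ (c(L) = 1/(-5) = -⅕)
-12700 + (-102*c(2) - 14) = -12700 + (-102*(-⅕) - 14) = -12700 + (102/5 - 14) = -12700 + 32/5 = -63468/5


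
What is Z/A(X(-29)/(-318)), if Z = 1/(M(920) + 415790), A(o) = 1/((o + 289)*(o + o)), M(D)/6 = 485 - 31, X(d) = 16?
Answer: -367544/5290226217 ≈ -6.9476e-5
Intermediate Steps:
M(D) = 2724 (M(D) = 6*(485 - 31) = 6*454 = 2724)
A(o) = 1/(2*o*(289 + o)) (A(o) = 1/((289 + o)*(2*o)) = 1/(2*o*(289 + o)))
Z = 1/418514 (Z = 1/(2724 + 415790) = 1/418514 ≈ 2.3894e-6)
Z/A(X(-29)/(-318)) = 1/(418514*((1/(2*((16/(-318)))*(289 + 16/(-318)))))) = 1/(418514*((1/(2*((16*(-1/318)))*(289 + 16*(-1/318)))))) = 1/(418514*((1/(2*(-8/159)*(289 - 8/159))))) = 1/(418514*(((½)*(-159/8)/(45943/159)))) = 1/(418514*(((½)*(-159/8)*(159/45943)))) = 1/(418514*(-25281/735088)) = (1/418514)*(-735088/25281) = -367544/5290226217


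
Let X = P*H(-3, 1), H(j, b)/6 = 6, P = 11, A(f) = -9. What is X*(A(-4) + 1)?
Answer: -3168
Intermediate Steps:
H(j, b) = 36 (H(j, b) = 6*6 = 36)
X = 396 (X = 11*36 = 396)
X*(A(-4) + 1) = 396*(-9 + 1) = 396*(-8) = -3168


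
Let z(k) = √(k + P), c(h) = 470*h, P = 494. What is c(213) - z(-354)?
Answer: 100110 - 2*√35 ≈ 1.0010e+5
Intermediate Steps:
z(k) = √(494 + k) (z(k) = √(k + 494) = √(494 + k))
c(213) - z(-354) = 470*213 - √(494 - 354) = 100110 - √140 = 100110 - 2*√35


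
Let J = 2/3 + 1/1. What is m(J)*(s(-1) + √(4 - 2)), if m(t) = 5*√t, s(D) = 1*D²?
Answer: 5*√15*(1 + √2)/3 ≈ 15.584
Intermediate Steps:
s(D) = D²
J = 5/3 (J = 2*(⅓) + 1*1 = ⅔ + 1 = 5/3 ≈ 1.6667)
m(J)*(s(-1) + √(4 - 2)) = (5*√(5/3))*((-1)² + √(4 - 2)) = (5*(√15/3))*(1 + √2) = (5*√15/3)*(1 + √2) = 5*√15*(1 + √2)/3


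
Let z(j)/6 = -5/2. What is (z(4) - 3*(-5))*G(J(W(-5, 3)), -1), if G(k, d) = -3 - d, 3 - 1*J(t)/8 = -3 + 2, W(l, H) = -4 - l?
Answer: 0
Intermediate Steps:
z(j) = -15 (z(j) = 6*(-5/2) = -15)
J(t) = 32 (J(t) = 24 - 8*(-3 + 2) = 24 - 8*(-1) = 24 + 8 = 32)
(z(4) - 3*(-5))*G(J(W(-5, 3)), -1) = (-15 - 3*(-5))*(-3 - 1*(-1)) = (-15 + 15)*(-3 + 1) = 0*(-2) = 0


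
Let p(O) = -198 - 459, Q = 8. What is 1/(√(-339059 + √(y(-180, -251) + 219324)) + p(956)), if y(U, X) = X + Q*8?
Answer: -1/(657 - I*√(339059 - √219137)) ≈ -0.00085298 - 0.00075546*I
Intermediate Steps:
p(O) = -657
y(U, X) = 64 + X (y(U, X) = X + 8*8 = X + 64 = 64 + X)
1/(√(-339059 + √(y(-180, -251) + 219324)) + p(956)) = 1/(√(-339059 + √((64 - 251) + 219324)) - 657) = 1/(√(-339059 + √(-187 + 219324)) - 657) = 1/(√(-339059 + √219137) - 657) = 1/(-657 + √(-339059 + √219137))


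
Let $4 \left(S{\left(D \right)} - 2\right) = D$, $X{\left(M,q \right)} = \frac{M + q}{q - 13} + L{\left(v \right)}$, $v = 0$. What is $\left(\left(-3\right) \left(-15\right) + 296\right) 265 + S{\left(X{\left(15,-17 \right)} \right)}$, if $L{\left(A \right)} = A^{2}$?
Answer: $\frac{5422021}{60} \approx 90367.0$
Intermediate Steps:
$X{\left(M,q \right)} = \frac{M + q}{-13 + q}$ ($X{\left(M,q \right)} = \frac{M + q}{q - 13} + 0^{2} = \frac{M + q}{-13 + q} + 0 = \frac{M + q}{-13 + q}$)
$S{\left(D \right)} = 2 + \frac{D}{4}$
$\left(\left(-3\right) \left(-15\right) + 296\right) 265 + S{\left(X{\left(15,-17 \right)} \right)} = \left(\left(-3\right) \left(-15\right) + 296\right) 265 + \left(2 + \frac{\frac{1}{-13 - 17} \left(15 - 17\right)}{4}\right) = \left(45 + 296\right) 265 + \left(2 + \frac{\frac{1}{-30} \left(-2\right)}{4}\right) = 341 \cdot 265 + \left(2 + \frac{\left(- \frac{1}{30}\right) \left(-2\right)}{4}\right) = 90365 + \left(2 + \frac{1}{4} \cdot \frac{1}{15}\right) = 90365 + \left(2 + \frac{1}{60}\right) = 90365 + \frac{121}{60} = \frac{5422021}{60}$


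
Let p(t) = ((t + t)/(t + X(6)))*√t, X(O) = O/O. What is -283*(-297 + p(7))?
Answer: 84051 - 1981*√7/4 ≈ 82741.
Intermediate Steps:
X(O) = 1
p(t) = 2*t^(3/2)/(1 + t) (p(t) = ((t + t)/(t + 1))*√t = ((2*t)/(1 + t))*√t = (2*t/(1 + t))*√t = 2*t^(3/2)/(1 + t))
-283*(-297 + p(7)) = -283*(-297 + 2*7^(3/2)/(1 + 7)) = -283*(-297 + 2*(7*√7)/8) = -283*(-297 + 2*(7*√7)*(⅛)) = -283*(-297 + 7*√7/4) = 84051 - 1981*√7/4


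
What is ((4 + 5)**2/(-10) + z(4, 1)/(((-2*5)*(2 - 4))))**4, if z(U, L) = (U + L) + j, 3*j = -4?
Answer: 81450625/20736 ≈ 3928.0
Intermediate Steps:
j = -4/3 (j = (1/3)*(-4) = -4/3 ≈ -1.3333)
z(U, L) = -4/3 + L + U (z(U, L) = (U + L) - 4/3 = (L + U) - 4/3 = -4/3 + L + U)
((4 + 5)**2/(-10) + z(4, 1)/(((-2*5)*(2 - 4))))**4 = ((4 + 5)**2/(-10) + (-4/3 + 1 + 4)/(((-2*5)*(2 - 4))))**4 = (9**2*(-1/10) + 11/(3*((-10*(-2)))))**4 = (81*(-1/10) + (11/3)/20)**4 = (-81/10 + (11/3)*(1/20))**4 = (-81/10 + 11/60)**4 = (-95/12)**4 = 81450625/20736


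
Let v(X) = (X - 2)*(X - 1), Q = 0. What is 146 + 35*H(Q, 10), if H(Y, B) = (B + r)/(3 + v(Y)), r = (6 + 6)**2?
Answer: 1224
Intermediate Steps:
r = 144 (r = 12**2 = 144)
v(X) = (-1 + X)*(-2 + X) (v(X) = (-2 + X)*(-1 + X) = (-1 + X)*(-2 + X))
H(Y, B) = (144 + B)/(5 + Y**2 - 3*Y) (H(Y, B) = (B + 144)/(3 + (2 + Y**2 - 3*Y)) = (144 + B)/(5 + Y**2 - 3*Y))
146 + 35*H(Q, 10) = 146 + 35*((144 + 10)/(5 + 0**2 - 3*0)) = 146 + 35*(154/(5 + 0 + 0)) = 146 + 35*(154/5) = 146 + 1078 = 1224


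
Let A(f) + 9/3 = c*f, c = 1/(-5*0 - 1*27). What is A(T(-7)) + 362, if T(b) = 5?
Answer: 9688/27 ≈ 358.81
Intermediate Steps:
c = -1/27 (c = 1/(0 - 27) = 1/(-27) = -1/27 ≈ -0.037037)
A(f) = -3 - f/27
A(T(-7)) + 362 = (-3 - 1/27*5) + 362 = (-3 - 5/27) + 362 = -86/27 + 362 = 9688/27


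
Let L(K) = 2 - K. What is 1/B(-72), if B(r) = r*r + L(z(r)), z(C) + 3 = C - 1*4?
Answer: 1/5265 ≈ 0.00018993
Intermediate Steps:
z(C) = -7 + C (z(C) = -3 + (C - 1*4) = -3 + (C - 4) = -3 + (-4 + C) = -7 + C)
B(r) = 9 + r² - r (B(r) = r*r + (2 - (-7 + r)) = r² + (2 + (7 - r)) = r² + (9 - r) = 9 + r² - r)
1/B(-72) = 1/(9 + (-72)² - 1*(-72)) = 1/(9 + 5184 + 72) = 1/5265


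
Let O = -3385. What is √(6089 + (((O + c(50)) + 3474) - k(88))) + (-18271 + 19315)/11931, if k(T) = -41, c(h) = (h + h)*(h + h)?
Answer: 348/3977 + 7*√331 ≈ 127.44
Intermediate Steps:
c(h) = 4*h² (c(h) = (2*h)*(2*h) = 4*h²)
√(6089 + (((O + c(50)) + 3474) - k(88))) + (-18271 + 19315)/11931 = √(6089 + (((-3385 + 4*50²) + 3474) - 1*(-41))) + (-18271 + 19315)/11931 = √(6089 + (((-3385 + 4*2500) + 3474) + 41)) + 1044*(1/11931) = √(6089 + (((-3385 + 10000) + 3474) + 41)) + 348/3977 = √(6089 + ((6615 + 3474) + 41)) + 348/3977 = √(6089 + (10089 + 41)) + 348/3977 = √(6089 + 10130) + 348/3977 = √16219 + 348/3977 = 7*√331 + 348/3977 = 348/3977 + 7*√331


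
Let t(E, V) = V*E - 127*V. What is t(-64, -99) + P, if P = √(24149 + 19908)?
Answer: 18909 + √44057 ≈ 19119.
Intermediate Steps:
P = √44057 ≈ 209.90
t(E, V) = -127*V + E*V (t(E, V) = E*V - 127*V = -127*V + E*V)
t(-64, -99) + P = -99*(-127 - 64) + √44057 = -99*(-191) + √44057 = 18909 + √44057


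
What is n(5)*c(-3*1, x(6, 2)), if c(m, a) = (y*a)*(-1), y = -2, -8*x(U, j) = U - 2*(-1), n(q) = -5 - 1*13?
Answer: 36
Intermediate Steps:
n(q) = -18 (n(q) = -5 - 13 = -18)
x(U, j) = -¼ - U/8 (x(U, j) = -(U - 2*(-1))/8 = -(U + 2)/8 = -(2 + U)/8 = -¼ - U/8)
c(m, a) = 2*a (c(m, a) = -2*a*(-1) = 2*a)
n(5)*c(-3*1, x(6, 2)) = -36*(-¼ - ⅛*6) = -36*(-¼ - ¾) = -36*(-1) = -18*(-2) = 36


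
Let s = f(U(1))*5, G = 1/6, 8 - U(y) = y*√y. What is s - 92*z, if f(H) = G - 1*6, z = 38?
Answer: -21151/6 ≈ -3525.2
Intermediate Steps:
U(y) = 8 - y^(3/2) (U(y) = 8 - y*√y = 8 - y^(3/2))
G = ⅙ ≈ 0.16667
f(H) = -35/6 (f(H) = ⅙ - 1*6 = ⅙ - 6 = -35/6)
s = -175/6 (s = -35/6*5 = -175/6 ≈ -29.167)
s - 92*z = -175/6 - 92*38 = -175/6 - 3496 = -21151/6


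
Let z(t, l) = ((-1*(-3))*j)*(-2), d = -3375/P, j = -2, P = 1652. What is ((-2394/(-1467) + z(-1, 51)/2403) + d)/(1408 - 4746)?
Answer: 87587989/719973473688 ≈ 0.00012165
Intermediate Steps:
d = -3375/1652 ≈ -2.0430
z(t, l) = 12 (z(t, l) = (-1*(-3)*(-2))*(-2) = (3*(-2))*(-2) = -6*(-2) = 12)
((-2394/(-1467) + z(-1, 51)/2403) + d)/(1408 - 4746) = ((-2394/(-1467) + 12/2403) - 3375/1652)/(1408 - 4746) = ((-2394*(-1/1467) + 12*(1/2403)) - 3375/1652)/(-3338) = ((266/163 + 4/801) - 3375/1652)*(-1/3338) = (213718/130563 - 3375/1652)*(-1/3338) = -87587989/215690076*(-1/3338) = 87587989/719973473688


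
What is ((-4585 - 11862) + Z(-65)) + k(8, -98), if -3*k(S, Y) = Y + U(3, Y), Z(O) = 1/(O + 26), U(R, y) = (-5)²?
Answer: -213495/13 ≈ -16423.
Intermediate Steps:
U(R, y) = 25
Z(O) = 1/(26 + O)
k(S, Y) = -25/3 - Y/3 (k(S, Y) = -(Y + 25)/3 = -(25 + Y)/3 = -25/3 - Y/3)
((-4585 - 11862) + Z(-65)) + k(8, -98) = ((-4585 - 11862) + 1/(26 - 65)) + (-25/3 - ⅓*(-98)) = (-16447 + 1/(-39)) + (-25/3 + 98/3) = (-16447 - 1/39) + 73/3 = -641434/39 + 73/3 = -213495/13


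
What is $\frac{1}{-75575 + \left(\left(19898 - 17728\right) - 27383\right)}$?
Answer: $- \frac{1}{100788} \approx -9.9218 \cdot 10^{-6}$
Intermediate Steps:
$\frac{1}{-75575 + \left(\left(19898 - 17728\right) - 27383\right)} = \frac{1}{-75575 + \left(2170 - 27383\right)} = \frac{1}{-75575 - 25213} = \frac{1}{-100788} = - \frac{1}{100788}$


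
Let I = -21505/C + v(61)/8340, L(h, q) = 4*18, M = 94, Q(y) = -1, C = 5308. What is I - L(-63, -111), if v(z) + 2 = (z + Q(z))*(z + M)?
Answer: -829336439/11067180 ≈ -74.937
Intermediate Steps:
L(h, q) = 72
v(z) = -2 + (-1 + z)*(94 + z) (v(z) = -2 + (z - 1)*(z + 94) = -2 + (-1 + z)*(94 + z))
I = -32499479/11067180 (I = -21505/5308 + (-96 + 61² + 93*61)/8340 = -21505*1/5308 + (-96 + 3721 + 5673)*(1/8340) = -21505/5308 + 9298*(1/8340) = -21505/5308 + 4649/4170 = -32499479/11067180 ≈ -2.9366)
I - L(-63, -111) = -32499479/11067180 - 1*72 = -32499479/11067180 - 72 = -829336439/11067180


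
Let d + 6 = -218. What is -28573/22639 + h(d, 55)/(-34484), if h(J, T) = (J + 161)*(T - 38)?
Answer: -961064963/780683276 ≈ -1.2311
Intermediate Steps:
d = -224 (d = -6 - 218 = -224)
h(J, T) = (-38 + T)*(161 + J) (h(J, T) = (161 + J)*(-38 + T) = (-38 + T)*(161 + J))
-28573/22639 + h(d, 55)/(-34484) = -28573/22639 + (-6118 - 38*(-224) + 161*55 - 224*55)/(-34484) = -28573*1/22639 + (-6118 + 8512 + 8855 - 12320)*(-1/34484) = -28573/22639 - 1071*(-1/34484) = -28573/22639 + 1071/34484 = -961064963/780683276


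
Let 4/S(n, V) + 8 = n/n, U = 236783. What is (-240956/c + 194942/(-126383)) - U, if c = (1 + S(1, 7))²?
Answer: -1761514232731/1137447 ≈ -1.5487e+6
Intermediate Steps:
S(n, V) = -4/7 (S(n, V) = 4/(-8 + n/n) = 4/(-8 + 1) = 4/(-7) = 4*(-⅐) = -4/7)
c = 9/49 (c = (1 - 4/7)² = (3/7)² = 9/49 ≈ 0.18367)
(-240956/c + 194942/(-126383)) - U = (-240956/9/49 + 194942/(-126383)) - 1*236783 = (-240956*49/9 + 194942*(-1/126383)) - 236783 = (-11806844/9 - 194942/126383) - 236783 = -1492186119730/1137447 - 236783 = -1761514232731/1137447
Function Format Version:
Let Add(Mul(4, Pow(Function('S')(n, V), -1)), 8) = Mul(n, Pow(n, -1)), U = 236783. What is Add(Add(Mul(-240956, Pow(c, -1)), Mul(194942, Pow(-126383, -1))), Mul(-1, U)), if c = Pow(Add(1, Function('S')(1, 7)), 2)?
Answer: Rational(-1761514232731, 1137447) ≈ -1.5487e+6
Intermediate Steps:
Function('S')(n, V) = Rational(-4, 7) (Function('S')(n, V) = Mul(4, Pow(Add(-8, Mul(n, Pow(n, -1))), -1)) = Mul(4, Pow(Add(-8, 1), -1)) = Mul(4, Pow(-7, -1)) = Mul(4, Rational(-1, 7)) = Rational(-4, 7))
c = Rational(9, 49) (c = Pow(Add(1, Rational(-4, 7)), 2) = Pow(Rational(3, 7), 2) = Rational(9, 49) ≈ 0.18367)
Add(Add(Mul(-240956, Pow(c, -1)), Mul(194942, Pow(-126383, -1))), Mul(-1, U)) = Add(Add(Mul(-240956, Pow(Rational(9, 49), -1)), Mul(194942, Pow(-126383, -1))), Mul(-1, 236783)) = Add(Add(Mul(-240956, Rational(49, 9)), Mul(194942, Rational(-1, 126383))), -236783) = Add(Add(Rational(-11806844, 9), Rational(-194942, 126383)), -236783) = Add(Rational(-1492186119730, 1137447), -236783) = Rational(-1761514232731, 1137447)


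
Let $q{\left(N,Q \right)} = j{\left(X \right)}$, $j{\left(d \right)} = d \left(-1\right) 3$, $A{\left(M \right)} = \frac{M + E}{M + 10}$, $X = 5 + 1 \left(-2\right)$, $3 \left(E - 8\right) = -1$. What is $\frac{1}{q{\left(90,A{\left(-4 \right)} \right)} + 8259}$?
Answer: $\frac{1}{8250} \approx 0.00012121$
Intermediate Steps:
$E = \frac{23}{3}$ ($E = 8 + \frac{1}{3} \left(-1\right) = 8 - \frac{1}{3} = \frac{23}{3} \approx 7.6667$)
$X = 3$ ($X = 5 - 2 = 3$)
$A{\left(M \right)} = \frac{\frac{23}{3} + M}{10 + M}$ ($A{\left(M \right)} = \frac{M + \frac{23}{3}}{M + 10} = \frac{\frac{23}{3} + M}{10 + M}$)
$j{\left(d \right)} = - 3 d$ ($j{\left(d \right)} = - d 3 = - 3 d$)
$q{\left(N,Q \right)} = -9$ ($q{\left(N,Q \right)} = \left(-3\right) 3 = -9$)
$\frac{1}{q{\left(90,A{\left(-4 \right)} \right)} + 8259} = \frac{1}{-9 + 8259} = \frac{1}{8250}$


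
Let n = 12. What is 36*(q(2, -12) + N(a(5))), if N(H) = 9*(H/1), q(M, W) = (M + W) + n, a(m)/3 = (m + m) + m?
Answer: 14652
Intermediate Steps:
a(m) = 9*m (a(m) = 3*((m + m) + m) = 3*(2*m + m) = 3*(3*m) = 9*m)
q(M, W) = 12 + M + W (q(M, W) = (M + W) + 12 = 12 + M + W)
N(H) = 9*H (N(H) = 9*(H*1) = 9*H)
36*(q(2, -12) + N(a(5))) = 36*((12 + 2 - 12) + 9*(9*5)) = 36*(2 + 9*45) = 36*(2 + 405) = 36*407 = 14652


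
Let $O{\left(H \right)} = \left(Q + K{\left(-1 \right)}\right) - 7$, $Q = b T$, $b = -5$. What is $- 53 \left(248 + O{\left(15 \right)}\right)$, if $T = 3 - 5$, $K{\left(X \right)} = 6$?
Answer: $-13621$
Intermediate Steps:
$T = -2$ ($T = 3 - 5 = -2$)
$Q = 10$ ($Q = \left(-5\right) \left(-2\right) = 10$)
$O{\left(H \right)} = 9$ ($O{\left(H \right)} = \left(10 + 6\right) - 7 = 16 - 7 = 9$)
$- 53 \left(248 + O{\left(15 \right)}\right) = - 53 \left(248 + 9\right) = \left(-53\right) 257 = -13621$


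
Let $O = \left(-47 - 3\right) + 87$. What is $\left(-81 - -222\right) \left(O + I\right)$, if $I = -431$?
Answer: $-55554$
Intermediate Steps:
$O = 37$ ($O = -50 + 87 = 37$)
$\left(-81 - -222\right) \left(O + I\right) = \left(-81 - -222\right) \left(37 - 431\right) = \left(-81 + 222\right) \left(-394\right) = 141 \left(-394\right) = -55554$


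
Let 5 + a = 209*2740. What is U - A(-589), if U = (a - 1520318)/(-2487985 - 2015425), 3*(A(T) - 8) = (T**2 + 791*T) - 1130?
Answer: 180263443143/4503410 ≈ 40028.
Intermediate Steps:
a = 572655 (a = -5 + 209*2740 = -5 + 572660 = 572655)
A(T) = -1106/3 + T**2/3 + 791*T/3 (A(T) = 8 + ((T**2 + 791*T) - 1130)/3 = 8 + (-1130 + T**2 + 791*T)/3 = 8 + (-1130/3 + T**2/3 + 791*T/3) = -1106/3 + T**2/3 + 791*T/3)
U = 947663/4503410 (U = (572655 - 1520318)/(-2487985 - 2015425) = -947663/(-4503410) = -947663*(-1/4503410) = 947663/4503410 ≈ 0.21043)
U - A(-589) = 947663/4503410 - (-1106/3 + (1/3)*(-589)**2 + (791/3)*(-589)) = 947663/4503410 - (-1106/3 + (1/3)*346921 - 465899/3) = 947663/4503410 - (-1106/3 + 346921/3 - 465899/3) = 947663/4503410 - 1*(-40028) = 947663/4503410 + 40028 = 180263443143/4503410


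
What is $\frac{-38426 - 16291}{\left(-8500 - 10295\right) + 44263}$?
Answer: $- \frac{54717}{25468} \approx -2.1485$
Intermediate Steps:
$\frac{-38426 - 16291}{\left(-8500 - 10295\right) + 44263} = - \frac{54717}{-18795 + 44263} = - \frac{54717}{25468}$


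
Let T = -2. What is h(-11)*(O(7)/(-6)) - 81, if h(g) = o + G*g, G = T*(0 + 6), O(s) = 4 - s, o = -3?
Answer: -33/2 ≈ -16.500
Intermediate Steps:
G = -12 (G = -2*(0 + 6) = -2*6 = -12)
h(g) = -3 - 12*g
h(-11)*(O(7)/(-6)) - 81 = (-3 - 12*(-11))*((4 - 1*7)/(-6)) - 81 = (-3 + 132)*((4 - 7)*(-⅙)) - 81 = 129*(-3*(-⅙)) - 81 = 129*(½) - 81 = 129/2 - 81 = -33/2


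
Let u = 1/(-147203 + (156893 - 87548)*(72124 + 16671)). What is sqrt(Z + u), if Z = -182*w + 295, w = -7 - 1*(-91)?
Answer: I*sqrt(142106882711142822911410)/3078671036 ≈ 122.45*I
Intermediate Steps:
w = 84 (w = -7 + 91 = 84)
Z = -14993 (Z = -182*84 + 295 = -15288 + 295 = -14993)
u = 1/6157342072 (u = 1/(-147203 + 69345*88795) = 1/(-147203 + 6157489275) = 1/6157342072 ≈ 1.6241e-10)
sqrt(Z + u) = sqrt(-14993 + 1/6157342072) = sqrt(-92317029685495/6157342072) = I*sqrt(142106882711142822911410)/3078671036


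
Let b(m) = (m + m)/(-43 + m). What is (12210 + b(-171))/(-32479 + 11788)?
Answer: -435547/737979 ≈ -0.59019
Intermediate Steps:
b(m) = 2*m/(-43 + m) (b(m) = (2*m)/(-43 + m) = 2*m/(-43 + m))
(12210 + b(-171))/(-32479 + 11788) = (12210 + 2*(-171)/(-43 - 171))/(-32479 + 11788) = (12210 + 2*(-171)/(-214))/(-20691) = (12210 + 2*(-171)*(-1/214))*(-1/20691) = (12210 + 171/107)*(-1/20691) = (1306641/107)*(-1/20691) = -435547/737979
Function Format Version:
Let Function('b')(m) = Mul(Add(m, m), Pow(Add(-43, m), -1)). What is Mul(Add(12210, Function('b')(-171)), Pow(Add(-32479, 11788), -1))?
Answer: Rational(-435547, 737979) ≈ -0.59019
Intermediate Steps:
Function('b')(m) = Mul(2, m, Pow(Add(-43, m), -1)) (Function('b')(m) = Mul(Mul(2, m), Pow(Add(-43, m), -1)) = Mul(2, m, Pow(Add(-43, m), -1)))
Mul(Add(12210, Function('b')(-171)), Pow(Add(-32479, 11788), -1)) = Mul(Add(12210, Mul(2, -171, Pow(Add(-43, -171), -1))), Pow(Add(-32479, 11788), -1)) = Mul(Add(12210, Mul(2, -171, Pow(-214, -1))), Pow(-20691, -1)) = Mul(Add(12210, Mul(2, -171, Rational(-1, 214))), Rational(-1, 20691)) = Mul(Add(12210, Rational(171, 107)), Rational(-1, 20691)) = Mul(Rational(1306641, 107), Rational(-1, 20691)) = Rational(-435547, 737979)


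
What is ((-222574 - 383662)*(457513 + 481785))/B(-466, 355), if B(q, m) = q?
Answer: 284718131164/233 ≈ 1.2220e+9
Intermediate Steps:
((-222574 - 383662)*(457513 + 481785))/B(-466, 355) = ((-222574 - 383662)*(457513 + 481785))/(-466) = -606236*939298*(-1/466) = -569436262328*(-1/466) = 284718131164/233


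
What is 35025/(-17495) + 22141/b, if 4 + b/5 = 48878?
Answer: -233477213/122150090 ≈ -1.9114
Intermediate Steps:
b = 244370 (b = -20 + 5*48878 = -20 + 244390 = 244370)
35025/(-17495) + 22141/b = 35025/(-17495) + 22141/244370 = 35025*(-1/17495) + 22141*(1/244370) = -7005/3499 + 3163/34910 = -233477213/122150090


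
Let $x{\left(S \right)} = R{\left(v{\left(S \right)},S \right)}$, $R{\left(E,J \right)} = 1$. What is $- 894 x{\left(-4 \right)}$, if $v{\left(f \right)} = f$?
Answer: $-894$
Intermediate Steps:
$x{\left(S \right)} = 1$
$- 894 x{\left(-4 \right)} = \left(-894\right) 1 = -894$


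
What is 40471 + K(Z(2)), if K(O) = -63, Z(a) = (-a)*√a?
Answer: 40408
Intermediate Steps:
Z(a) = -a^(3/2)
40471 + K(Z(2)) = 40471 - 63 = 40408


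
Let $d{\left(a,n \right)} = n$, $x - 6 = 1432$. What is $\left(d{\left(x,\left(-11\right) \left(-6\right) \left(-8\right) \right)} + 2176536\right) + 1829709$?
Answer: $4005717$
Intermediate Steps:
$x = 1438$ ($x = 6 + 1432 = 1438$)
$\left(d{\left(x,\left(-11\right) \left(-6\right) \left(-8\right) \right)} + 2176536\right) + 1829709 = \left(\left(-11\right) \left(-6\right) \left(-8\right) + 2176536\right) + 1829709 = \left(66 \left(-8\right) + 2176536\right) + 1829709 = \left(-528 + 2176536\right) + 1829709 = 2176008 + 1829709 = 4005717$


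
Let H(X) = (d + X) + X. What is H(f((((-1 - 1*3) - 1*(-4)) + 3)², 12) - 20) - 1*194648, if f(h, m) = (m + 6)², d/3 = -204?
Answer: -194652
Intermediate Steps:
d = -612 (d = 3*(-204) = -612)
f(h, m) = (6 + m)²
H(X) = -612 + 2*X (H(X) = (-612 + X) + X = -612 + 2*X)
H(f((((-1 - 1*3) - 1*(-4)) + 3)², 12) - 20) - 1*194648 = (-612 + 2*((6 + 12)² - 20)) - 1*194648 = (-612 + 2*(18² - 20)) - 194648 = (-612 + 2*(324 - 20)) - 194648 = (-612 + 2*304) - 194648 = (-612 + 608) - 194648 = -4 - 194648 = -194652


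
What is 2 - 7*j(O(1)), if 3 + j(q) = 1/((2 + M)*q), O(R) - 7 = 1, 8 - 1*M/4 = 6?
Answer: 1833/80 ≈ 22.913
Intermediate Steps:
M = 8 (M = 32 - 4*6 = 32 - 24 = 8)
O(R) = 8 (O(R) = 7 + 1 = 8)
j(q) = -3 + 1/(10*q) (j(q) = -3 + 1/((2 + 8)*q) = -3 + 1/(10*q))
2 - 7*j(O(1)) = 2 - 7*(-3 + (1/10)/8) = 2 - 7*(-3 + (1/10)*(1/8)) = 2 - 7*(-3 + 1/80) = 2 - 7*(-239/80) = 2 + 1673/80 = 1833/80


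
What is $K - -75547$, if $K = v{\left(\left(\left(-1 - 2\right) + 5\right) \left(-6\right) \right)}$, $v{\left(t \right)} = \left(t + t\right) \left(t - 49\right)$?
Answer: $77011$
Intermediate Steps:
$v{\left(t \right)} = 2 t \left(-49 + t\right)$
$K = 1464$ ($K = 2 \left(\left(-1 - 2\right) + 5\right) \left(-6\right) \left(-49 + \left(\left(-1 - 2\right) + 5\right) \left(-6\right)\right) = 2 \left(-3 + 5\right) \left(-6\right) \left(-49 + \left(-3 + 5\right) \left(-6\right)\right) = 2 \cdot 2 \left(-6\right) \left(-49 + 2 \left(-6\right)\right) = 2 \left(-12\right) \left(-49 - 12\right) = 2 \left(-12\right) \left(-61\right) = 1464$)
$K - -75547 = 1464 - -75547 = 1464 + 75547 = 77011$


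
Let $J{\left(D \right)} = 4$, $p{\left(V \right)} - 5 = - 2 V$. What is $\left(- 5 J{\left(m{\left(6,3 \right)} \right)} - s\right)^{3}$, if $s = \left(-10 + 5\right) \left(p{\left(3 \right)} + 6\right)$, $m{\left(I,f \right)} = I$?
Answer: $125$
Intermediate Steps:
$p{\left(V \right)} = 5 - 2 V$
$s = -25$ ($s = \left(-10 + 5\right) \left(\left(5 - 6\right) + 6\right) = - 5 \left(\left(5 - 6\right) + 6\right) = - 5 \left(-1 + 6\right) = \left(-5\right) 5 = -25$)
$\left(- 5 J{\left(m{\left(6,3 \right)} \right)} - s\right)^{3} = \left(\left(-5\right) 4 - -25\right)^{3} = \left(-20 + 25\right)^{3} = 5^{3} = 125$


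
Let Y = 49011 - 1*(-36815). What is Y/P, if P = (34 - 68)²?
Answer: 42913/578 ≈ 74.244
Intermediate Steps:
P = 1156 (P = (-34)² = 1156)
Y = 85826 (Y = 49011 + 36815 = 85826)
Y/P = 85826/1156 = 85826*(1/1156) = 42913/578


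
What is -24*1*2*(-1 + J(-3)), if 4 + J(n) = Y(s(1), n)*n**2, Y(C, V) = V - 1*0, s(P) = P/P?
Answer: 1536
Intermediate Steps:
s(P) = 1
Y(C, V) = V (Y(C, V) = V + 0 = V)
J(n) = -4 + n**3 (J(n) = -4 + n*n**2 = -4 + n**3)
-24*1*2*(-1 + J(-3)) = -24*1*2*(-1 + (-4 + (-3)**3)) = -48*(-1 + (-4 - 27)) = -48*(-1 - 31) = -48*(-32) = -24*(-64) = 1536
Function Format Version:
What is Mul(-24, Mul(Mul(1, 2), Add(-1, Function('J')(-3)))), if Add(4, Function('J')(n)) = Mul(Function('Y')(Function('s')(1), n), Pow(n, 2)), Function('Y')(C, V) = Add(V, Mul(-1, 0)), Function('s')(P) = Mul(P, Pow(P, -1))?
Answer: 1536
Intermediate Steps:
Function('s')(P) = 1
Function('Y')(C, V) = V (Function('Y')(C, V) = Add(V, 0) = V)
Function('J')(n) = Add(-4, Pow(n, 3)) (Function('J')(n) = Add(-4, Mul(n, Pow(n, 2))) = Add(-4, Pow(n, 3)))
Mul(-24, Mul(Mul(1, 2), Add(-1, Function('J')(-3)))) = Mul(-24, Mul(Mul(1, 2), Add(-1, Add(-4, Pow(-3, 3))))) = Mul(-24, Mul(2, Add(-1, Add(-4, -27)))) = Mul(-24, Mul(2, Add(-1, -31))) = Mul(-24, Mul(2, -32)) = Mul(-24, -64) = 1536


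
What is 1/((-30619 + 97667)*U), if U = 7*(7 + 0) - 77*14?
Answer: -1/68992392 ≈ -1.4494e-8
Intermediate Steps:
U = -1029 (U = 7*7 - 1078 = 49 - 1078 = -1029)
1/((-30619 + 97667)*U) = 1/((-30619 + 97667)*(-1029)) = -1/1029/67048 = (1/67048)*(-1/1029) = -1/68992392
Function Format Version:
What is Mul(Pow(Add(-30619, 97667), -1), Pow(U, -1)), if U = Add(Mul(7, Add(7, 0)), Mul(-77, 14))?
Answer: Rational(-1, 68992392) ≈ -1.4494e-8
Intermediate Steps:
U = -1029 (U = Add(Mul(7, 7), -1078) = Add(49, -1078) = -1029)
Mul(Pow(Add(-30619, 97667), -1), Pow(U, -1)) = Mul(Pow(Add(-30619, 97667), -1), Pow(-1029, -1)) = Mul(Pow(67048, -1), Rational(-1, 1029)) = Mul(Rational(1, 67048), Rational(-1, 1029)) = Rational(-1, 68992392)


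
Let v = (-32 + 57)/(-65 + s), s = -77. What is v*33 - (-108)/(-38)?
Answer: -23343/2698 ≈ -8.6520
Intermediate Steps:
v = -25/142 (v = (-32 + 57)/(-65 - 77) = 25/(-142) = 25*(-1/142) = -25/142 ≈ -0.17606)
v*33 - (-108)/(-38) = -25/142*33 - (-108)/(-38) = -825/142 - (-108)*(-1)/38 = -825/142 - 1*54/19 = -825/142 - 54/19 = -23343/2698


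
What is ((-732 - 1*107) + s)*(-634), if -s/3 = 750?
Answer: 1958426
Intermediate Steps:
s = -2250 (s = -3*750 = -2250)
((-732 - 1*107) + s)*(-634) = ((-732 - 1*107) - 2250)*(-634) = ((-732 - 107) - 2250)*(-634) = (-839 - 2250)*(-634) = -3089*(-634) = 1958426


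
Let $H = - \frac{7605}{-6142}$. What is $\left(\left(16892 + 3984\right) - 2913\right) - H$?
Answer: $\frac{110321141}{6142} \approx 17962.0$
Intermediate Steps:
$H = \frac{7605}{6142}$ ($H = \left(-7605\right) \left(- \frac{1}{6142}\right) = \frac{7605}{6142} \approx 1.2382$)
$\left(\left(16892 + 3984\right) - 2913\right) - H = \left(\left(16892 + 3984\right) - 2913\right) - \frac{7605}{6142} = \left(20876 - 2913\right) - \frac{7605}{6142} = 17963 - \frac{7605}{6142} = \frac{110321141}{6142}$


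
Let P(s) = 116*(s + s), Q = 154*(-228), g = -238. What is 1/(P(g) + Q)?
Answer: -1/90328 ≈ -1.1071e-5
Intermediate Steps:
Q = -35112
P(s) = 232*s (P(s) = 116*(2*s) = 232*s)
1/(P(g) + Q) = 1/(232*(-238) - 35112) = 1/(-55216 - 35112) = 1/(-90328) = -1/90328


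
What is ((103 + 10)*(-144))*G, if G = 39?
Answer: -634608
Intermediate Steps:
((103 + 10)*(-144))*G = ((103 + 10)*(-144))*39 = (113*(-144))*39 = -16272*39 = -634608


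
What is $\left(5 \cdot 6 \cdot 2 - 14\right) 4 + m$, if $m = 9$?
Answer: $193$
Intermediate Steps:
$\left(5 \cdot 6 \cdot 2 - 14\right) 4 + m = \left(5 \cdot 6 \cdot 2 - 14\right) 4 + 9 = \left(5 \cdot 12 - 14\right) 4 + 9 = \left(60 - 14\right) 4 + 9 = 46 \cdot 4 + 9 = 184 + 9 = 193$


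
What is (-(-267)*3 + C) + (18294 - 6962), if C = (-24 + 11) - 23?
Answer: 12097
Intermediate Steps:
C = -36 (C = -13 - 23 = -36)
(-(-267)*3 + C) + (18294 - 6962) = (-(-267)*3 - 36) + (18294 - 6962) = (-89*(-9) - 36) + 11332 = (801 - 36) + 11332 = 765 + 11332 = 12097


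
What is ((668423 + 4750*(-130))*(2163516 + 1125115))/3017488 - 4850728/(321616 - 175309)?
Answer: 24486950978385527/441479616816 ≈ 55466.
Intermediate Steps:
((668423 + 4750*(-130))*(2163516 + 1125115))/3017488 - 4850728/(321616 - 175309) = ((668423 - 617500)*3288631)*(1/3017488) - 4850728/146307 = (50923*3288631)*(1/3017488) - 4850728*1/146307 = 167466956413*(1/3017488) - 4850728/146307 = 167466956413/3017488 - 4850728/146307 = 24486950978385527/441479616816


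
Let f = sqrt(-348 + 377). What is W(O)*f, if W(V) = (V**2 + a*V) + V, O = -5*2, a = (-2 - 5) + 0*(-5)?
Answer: 160*sqrt(29) ≈ 861.63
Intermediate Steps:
a = -7 (a = -7 + 0 = -7)
f = sqrt(29) ≈ 5.3852
O = -10
W(V) = V**2 - 6*V (W(V) = (V**2 - 7*V) + V = V**2 - 6*V)
W(O)*f = (-10*(-6 - 10))*sqrt(29) = (-10*(-16))*sqrt(29) = 160*sqrt(29)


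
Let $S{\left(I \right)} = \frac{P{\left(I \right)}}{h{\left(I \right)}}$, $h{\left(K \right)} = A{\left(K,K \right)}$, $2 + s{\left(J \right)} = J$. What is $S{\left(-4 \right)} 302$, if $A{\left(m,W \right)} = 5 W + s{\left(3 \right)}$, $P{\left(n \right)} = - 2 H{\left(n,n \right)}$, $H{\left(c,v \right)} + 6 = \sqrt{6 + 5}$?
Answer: $- \frac{3624}{19} + \frac{604 \sqrt{11}}{19} \approx -85.303$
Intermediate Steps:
$s{\left(J \right)} = -2 + J$
$H{\left(c,v \right)} = -6 + \sqrt{11}$ ($H{\left(c,v \right)} = -6 + \sqrt{6 + 5} = -6 + \sqrt{11}$)
$P{\left(n \right)} = 12 - 2 \sqrt{11}$ ($P{\left(n \right)} = - 2 \left(-6 + \sqrt{11}\right) = 12 - 2 \sqrt{11}$)
$A{\left(m,W \right)} = 1 + 5 W$ ($A{\left(m,W \right)} = 5 W + \left(-2 + 3\right) = 5 W + 1 = 1 + 5 W$)
$h{\left(K \right)} = 1 + 5 K$
$S{\left(I \right)} = \frac{12 - 2 \sqrt{11}}{1 + 5 I}$
$S{\left(-4 \right)} 302 = \frac{2 \left(6 - \sqrt{11}\right)}{1 + 5 \left(-4\right)} 302 = \frac{2 \left(6 - \sqrt{11}\right)}{1 - 20} \cdot 302 = \frac{2 \left(6 - \sqrt{11}\right)}{-19} \cdot 302 = 2 \left(- \frac{1}{19}\right) \left(6 - \sqrt{11}\right) 302 = \left(- \frac{12}{19} + \frac{2 \sqrt{11}}{19}\right) 302 = - \frac{3624}{19} + \frac{604 \sqrt{11}}{19}$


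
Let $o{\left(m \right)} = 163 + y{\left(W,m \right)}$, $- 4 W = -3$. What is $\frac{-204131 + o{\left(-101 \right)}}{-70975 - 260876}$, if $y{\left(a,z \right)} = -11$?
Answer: $\frac{67993}{110617} \approx 0.61467$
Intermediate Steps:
$W = \frac{3}{4}$ ($W = \left(- \frac{1}{4}\right) \left(-3\right) = \frac{3}{4} \approx 0.75$)
$o{\left(m \right)} = 152$ ($o{\left(m \right)} = 163 - 11 = 152$)
$\frac{-204131 + o{\left(-101 \right)}}{-70975 - 260876} = \frac{-204131 + 152}{-70975 - 260876} = - \frac{203979}{-331851} = \left(-203979\right) \left(- \frac{1}{331851}\right) = \frac{67993}{110617}$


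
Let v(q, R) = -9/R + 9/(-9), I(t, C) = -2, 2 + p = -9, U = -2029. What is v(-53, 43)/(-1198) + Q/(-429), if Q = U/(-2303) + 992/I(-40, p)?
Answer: 29395338725/25447581159 ≈ 1.1551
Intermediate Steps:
p = -11 (p = -2 - 9 = -11)
v(q, R) = -1 - 9/R (v(q, R) = -9/R + 9*(-⅑) = -9/R - 1 = -1 - 9/R)
Q = -1140259/2303 (Q = -2029/(-2303) + 992/(-2) = -2029*(-1/2303) + 992*(-½) = 2029/2303 - 496 = -1140259/2303 ≈ -495.12)
v(-53, 43)/(-1198) + Q/(-429) = ((-9 - 1*43)/43)/(-1198) - 1140259/2303/(-429) = ((-9 - 43)/43)*(-1/1198) - 1140259/2303*(-1/429) = ((1/43)*(-52))*(-1/1198) + 1140259/987987 = -52/43*(-1/1198) + 1140259/987987 = 26/25757 + 1140259/987987 = 29395338725/25447581159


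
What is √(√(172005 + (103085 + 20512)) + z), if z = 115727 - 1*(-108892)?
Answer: √(224619 + √295602) ≈ 474.51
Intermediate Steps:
z = 224619 (z = 115727 + 108892 = 224619)
√(√(172005 + (103085 + 20512)) + z) = √(√(172005 + (103085 + 20512)) + 224619) = √(√(172005 + 123597) + 224619) = √(√295602 + 224619) = √(224619 + √295602)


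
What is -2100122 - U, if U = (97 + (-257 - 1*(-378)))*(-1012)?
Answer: -1879506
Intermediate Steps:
U = -220616 (U = (97 + (-257 + 378))*(-1012) = (97 + 121)*(-1012) = 218*(-1012) = -220616)
-2100122 - U = -2100122 - 1*(-220616) = -2100122 + 220616 = -1879506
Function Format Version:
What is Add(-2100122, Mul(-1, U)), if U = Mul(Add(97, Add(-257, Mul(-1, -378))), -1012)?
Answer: -1879506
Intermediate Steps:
U = -220616 (U = Mul(Add(97, Add(-257, 378)), -1012) = Mul(Add(97, 121), -1012) = Mul(218, -1012) = -220616)
Add(-2100122, Mul(-1, U)) = Add(-2100122, Mul(-1, -220616)) = Add(-2100122, 220616) = -1879506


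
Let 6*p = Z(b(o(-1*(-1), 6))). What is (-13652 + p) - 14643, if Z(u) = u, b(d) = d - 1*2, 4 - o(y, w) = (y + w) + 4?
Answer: -56593/2 ≈ -28297.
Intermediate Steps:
o(y, w) = -w - y (o(y, w) = 4 - ((y + w) + 4) = 4 - ((w + y) + 4) = 4 - (4 + w + y) = 4 + (-4 - w - y) = -w - y)
b(d) = -2 + d (b(d) = d - 2 = -2 + d)
p = -3/2 (p = (-2 + (-1*6 - (-1)*(-1)))/6 = (-2 + (-6 - 1*1))/6 = (-2 + (-6 - 1))/6 = (-2 - 7)/6 = (⅙)*(-9) = -3/2 ≈ -1.5000)
(-13652 + p) - 14643 = (-13652 - 3/2) - 14643 = -27307/2 - 14643 = -56593/2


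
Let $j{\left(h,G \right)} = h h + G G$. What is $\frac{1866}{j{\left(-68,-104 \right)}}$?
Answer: $\frac{933}{7720} \approx 0.12085$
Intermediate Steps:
$j{\left(h,G \right)} = G^{2} + h^{2}$ ($j{\left(h,G \right)} = h^{2} + G^{2} = G^{2} + h^{2}$)
$\frac{1866}{j{\left(-68,-104 \right)}} = \frac{1866}{\left(-104\right)^{2} + \left(-68\right)^{2}} = \frac{1866}{10816 + 4624} = \frac{1866}{15440} = 1866 \cdot \frac{1}{15440} = \frac{933}{7720}$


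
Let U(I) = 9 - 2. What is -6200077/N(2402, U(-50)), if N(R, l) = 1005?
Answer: -6200077/1005 ≈ -6169.2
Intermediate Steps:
U(I) = 7
-6200077/N(2402, U(-50)) = -6200077/1005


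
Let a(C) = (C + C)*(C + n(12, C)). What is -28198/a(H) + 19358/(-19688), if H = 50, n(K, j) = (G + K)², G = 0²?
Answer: -29084607/11935850 ≈ -2.4367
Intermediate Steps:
G = 0
n(K, j) = K² (n(K, j) = (0 + K)² = K²)
a(C) = 2*C*(144 + C) (a(C) = (C + C)*(C + 12²) = (2*C)*(C + 144) = (2*C)*(144 + C) = 2*C*(144 + C))
-28198/a(H) + 19358/(-19688) = -28198*1/(100*(144 + 50)) + 19358/(-19688) = -28198/(2*50*194) + 19358*(-1/19688) = -28198/19400 - 9679/9844 = -28198*1/19400 - 9679/9844 = -14099/9700 - 9679/9844 = -29084607/11935850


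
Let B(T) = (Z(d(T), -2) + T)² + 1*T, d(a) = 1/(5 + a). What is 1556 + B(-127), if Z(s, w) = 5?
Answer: 16313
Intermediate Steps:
B(T) = T + (5 + T)² (B(T) = (5 + T)² + 1*T = (5 + T)² + T = T + (5 + T)²)
1556 + B(-127) = 1556 + (-127 + (5 - 127)²) = 1556 + (-127 + (-122)²) = 1556 + (-127 + 14884) = 1556 + 14757 = 16313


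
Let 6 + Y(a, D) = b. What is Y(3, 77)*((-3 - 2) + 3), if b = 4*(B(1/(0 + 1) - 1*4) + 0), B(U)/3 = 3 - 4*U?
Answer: -348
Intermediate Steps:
B(U) = 9 - 12*U (B(U) = 3*(3 - 4*U) = 9 - 12*U)
b = 180 (b = 4*((9 - 12*(1/(0 + 1) - 1*4)) + 0) = 4*((9 - 12*(1/1 - 4)) + 0) = 4*((9 - 12*(1 - 4)) + 0) = 4*((9 - 12*(-3)) + 0) = 4*((9 + 36) + 0) = 4*(45 + 0) = 4*45 = 180)
Y(a, D) = 174 (Y(a, D) = -6 + 180 = 174)
Y(3, 77)*((-3 - 2) + 3) = 174*((-3 - 2) + 3) = 174*(-5 + 3) = 174*(-2) = -348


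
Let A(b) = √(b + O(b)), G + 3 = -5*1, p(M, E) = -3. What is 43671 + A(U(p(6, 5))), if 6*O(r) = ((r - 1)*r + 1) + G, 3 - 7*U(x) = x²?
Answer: 43671 + I*√3102/42 ≈ 43671.0 + 1.3261*I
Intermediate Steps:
G = -8 (G = -3 - 5*1 = -3 - 5 = -8)
U(x) = 3/7 - x²/7
O(r) = -7/6 + r*(-1 + r)/6 (O(r) = (((r - 1)*r + 1) - 8)/6 = (((-1 + r)*r + 1) - 8)/6 = ((r*(-1 + r) + 1) - 8)/6 = ((1 + r*(-1 + r)) - 8)/6 = (-7 + r*(-1 + r))/6 = -7/6 + r*(-1 + r)/6)
A(b) = √(-7/6 + b²/6 + 5*b/6) (A(b) = √(b + (-7/6 - b/6 + b²/6)) = √(-7/6 + b²/6 + 5*b/6))
43671 + A(U(p(6, 5))) = 43671 + √(-42 + 6*(3/7 - ⅐*(-3)²)² + 30*(3/7 - ⅐*(-3)²))/6 = 43671 + √(-42 + 6*(3/7 - ⅐*9)² + 30*(3/7 - ⅐*9))/6 = 43671 + √(-42 + 6*(3/7 - 9/7)² + 30*(3/7 - 9/7))/6 = 43671 + √(-42 + 6*(-6/7)² + 30*(-6/7))/6 = 43671 + √(-42 + 6*(36/49) - 180/7)/6 = 43671 + √(-42 + 216/49 - 180/7)/6 = 43671 + √(-3102/49)/6 = 43671 + (I*√3102/7)/6 = 43671 + I*√3102/42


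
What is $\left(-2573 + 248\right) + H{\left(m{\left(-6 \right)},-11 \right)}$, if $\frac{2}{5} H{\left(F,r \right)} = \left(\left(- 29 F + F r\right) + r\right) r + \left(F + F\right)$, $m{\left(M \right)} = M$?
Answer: $- \frac{17305}{2} \approx -8652.5$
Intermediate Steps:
$H{\left(F,r \right)} = 5 F + \frac{5 r \left(r - 29 F + F r\right)}{2}$ ($H{\left(F,r \right)} = \frac{5 \left(\left(\left(- 29 F + F r\right) + r\right) r + \left(F + F\right)\right)}{2} = \frac{5 \left(\left(r - 29 F + F r\right) r + 2 F\right)}{2} = \frac{5 \left(r \left(r - 29 F + F r\right) + 2 F\right)}{2} = \frac{5 \left(2 F + r \left(r - 29 F + F r\right)\right)}{2} = 5 F + \frac{5 r \left(r - 29 F + F r\right)}{2}$)
$\left(-2573 + 248\right) + H{\left(m{\left(-6 \right)},-11 \right)} = \left(-2573 + 248\right) + \left(5 \left(-6\right) + \frac{5 \left(-11\right)^{2}}{2} - \left(-435\right) \left(-11\right) + \frac{5}{2} \left(-6\right) \left(-11\right)^{2}\right) = -2325 + \left(-30 + \frac{5}{2} \cdot 121 - 4785 + \frac{5}{2} \left(-6\right) 121\right) = -2325 - \frac{12655}{2} = - \frac{17305}{2}$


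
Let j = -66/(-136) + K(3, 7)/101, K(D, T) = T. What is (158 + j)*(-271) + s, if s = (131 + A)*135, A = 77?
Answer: -102252823/6868 ≈ -14888.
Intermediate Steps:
j = 3809/6868 (j = -66/(-136) + 7/101 = -66*(-1/136) + 7*(1/101) = 33/68 + 7/101 = 3809/6868 ≈ 0.55460)
s = 28080 (s = (131 + 77)*135 = 208*135 = 28080)
(158 + j)*(-271) + s = (158 + 3809/6868)*(-271) + 28080 = (1088953/6868)*(-271) + 28080 = -295106263/6868 + 28080 = -102252823/6868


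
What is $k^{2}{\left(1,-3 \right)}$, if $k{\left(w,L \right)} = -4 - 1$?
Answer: $25$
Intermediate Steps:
$k{\left(w,L \right)} = -5$
$k^{2}{\left(1,-3 \right)} = \left(-5\right)^{2} = 25$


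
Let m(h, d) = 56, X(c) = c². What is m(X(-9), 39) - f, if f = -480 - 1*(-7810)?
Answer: -7274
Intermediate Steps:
f = 7330 (f = -480 + 7810 = 7330)
m(X(-9), 39) - f = 56 - 1*7330 = 56 - 7330 = -7274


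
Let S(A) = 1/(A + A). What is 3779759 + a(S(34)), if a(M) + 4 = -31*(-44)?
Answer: 3781119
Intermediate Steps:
S(A) = 1/(2*A)
a(M) = 1360 (a(M) = -4 - 31*(-44) = -4 + 1364 = 1360)
3779759 + a(S(34)) = 3779759 + 1360 = 3781119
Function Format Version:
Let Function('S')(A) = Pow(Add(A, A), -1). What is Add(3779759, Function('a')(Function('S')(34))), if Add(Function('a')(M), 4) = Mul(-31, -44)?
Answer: 3781119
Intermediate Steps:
Function('S')(A) = Mul(Rational(1, 2), Pow(A, -1)) (Function('S')(A) = Pow(Mul(2, A), -1) = Mul(Rational(1, 2), Pow(A, -1)))
Function('a')(M) = 1360 (Function('a')(M) = Add(-4, Mul(-31, -44)) = Add(-4, 1364) = 1360)
Add(3779759, Function('a')(Function('S')(34))) = Add(3779759, 1360) = 3781119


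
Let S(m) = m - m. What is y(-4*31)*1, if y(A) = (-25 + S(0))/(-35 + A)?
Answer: 25/159 ≈ 0.15723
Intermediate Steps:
S(m) = 0
y(A) = -25/(-35 + A) (y(A) = (-25 + 0)/(-35 + A) = -25/(-35 + A))
y(-4*31)*1 = -25/(-35 - 4*31)*1 = -25/(-35 - 124)*1 = -25/(-159)*1 = -25*(-1/159)*1 = (25/159)*1 = 25/159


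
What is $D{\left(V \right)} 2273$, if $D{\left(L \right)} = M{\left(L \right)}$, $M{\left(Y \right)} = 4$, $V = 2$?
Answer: $9092$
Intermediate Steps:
$D{\left(L \right)} = 4$
$D{\left(V \right)} 2273 = 4 \cdot 2273 = 9092$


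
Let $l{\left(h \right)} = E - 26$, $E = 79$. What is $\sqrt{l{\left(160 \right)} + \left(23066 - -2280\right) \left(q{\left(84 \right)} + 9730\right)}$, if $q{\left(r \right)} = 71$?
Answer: $\sqrt{248416199} \approx 15761.0$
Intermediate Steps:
$l{\left(h \right)} = 53$ ($l{\left(h \right)} = 79 - 26 = 53$)
$\sqrt{l{\left(160 \right)} + \left(23066 - -2280\right) \left(q{\left(84 \right)} + 9730\right)} = \sqrt{53 + \left(23066 - -2280\right) \left(71 + 9730\right)} = \sqrt{53 + \left(23066 + 2280\right) 9801} = \sqrt{53 + 25346 \cdot 9801} = \sqrt{53 + 248416146} = \sqrt{248416199}$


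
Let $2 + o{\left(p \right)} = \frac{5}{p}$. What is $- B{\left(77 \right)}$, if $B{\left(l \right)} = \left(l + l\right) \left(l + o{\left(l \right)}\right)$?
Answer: $-11560$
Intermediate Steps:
$o{\left(p \right)} = -2 + \frac{5}{p}$
$B{\left(l \right)} = 2 l \left(-2 + l + \frac{5}{l}\right)$ ($B{\left(l \right)} = \left(l + l\right) \left(l - \left(2 - \frac{5}{l}\right)\right) = 2 l \left(-2 + l + \frac{5}{l}\right)$)
$- B{\left(77 \right)} = - (10 + 2 \cdot 77 \left(-2 + 77\right)) = - (10 + 2 \cdot 77 \cdot 75) = - (10 + 11550) = \left(-1\right) 11560 = -11560$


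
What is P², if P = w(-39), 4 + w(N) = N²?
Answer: 2301289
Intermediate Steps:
w(N) = -4 + N²
P = 1517 (P = -4 + (-39)² = -4 + 1521 = 1517)
P² = 1517² = 2301289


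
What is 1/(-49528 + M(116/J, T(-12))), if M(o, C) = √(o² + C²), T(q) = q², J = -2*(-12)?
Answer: -1783008/88308072887 - 6*√747337/88308072887 ≈ -2.0250e-5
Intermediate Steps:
J = 24
M(o, C) = √(C² + o²)
1/(-49528 + M(116/J, T(-12))) = 1/(-49528 + √(((-12)²)² + (116/24)²)) = 1/(-49528 + √(144² + (116*(1/24))²)) = 1/(-49528 + √(20736 + (29/6)²)) = 1/(-49528 + √(20736 + 841/36)) = 1/(-49528 + √(747337/36)) = 1/(-49528 + √747337/6)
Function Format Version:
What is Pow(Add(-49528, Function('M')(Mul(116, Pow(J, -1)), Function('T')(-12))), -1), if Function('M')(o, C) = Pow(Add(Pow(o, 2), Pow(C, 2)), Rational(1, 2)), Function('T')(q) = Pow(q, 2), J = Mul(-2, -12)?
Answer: Add(Rational(-1783008, 88308072887), Mul(Rational(-6, 88308072887), Pow(747337, Rational(1, 2)))) ≈ -2.0250e-5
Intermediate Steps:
J = 24
Function('M')(o, C) = Pow(Add(Pow(C, 2), Pow(o, 2)), Rational(1, 2))
Pow(Add(-49528, Function('M')(Mul(116, Pow(J, -1)), Function('T')(-12))), -1) = Pow(Add(-49528, Pow(Add(Pow(Pow(-12, 2), 2), Pow(Mul(116, Pow(24, -1)), 2)), Rational(1, 2))), -1) = Pow(Add(-49528, Pow(Add(Pow(144, 2), Pow(Mul(116, Rational(1, 24)), 2)), Rational(1, 2))), -1) = Pow(Add(-49528, Pow(Add(20736, Pow(Rational(29, 6), 2)), Rational(1, 2))), -1) = Pow(Add(-49528, Pow(Add(20736, Rational(841, 36)), Rational(1, 2))), -1) = Pow(Add(-49528, Pow(Rational(747337, 36), Rational(1, 2))), -1) = Pow(Add(-49528, Mul(Rational(1, 6), Pow(747337, Rational(1, 2)))), -1)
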